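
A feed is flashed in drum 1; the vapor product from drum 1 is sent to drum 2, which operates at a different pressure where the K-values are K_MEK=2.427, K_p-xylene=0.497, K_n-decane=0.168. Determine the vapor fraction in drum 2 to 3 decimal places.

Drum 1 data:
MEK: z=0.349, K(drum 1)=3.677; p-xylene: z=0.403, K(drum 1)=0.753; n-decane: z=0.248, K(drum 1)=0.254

V/F (drum 2) = 0.617

Drum 1:
Rachford–Rice: g(ψ₁) = Σ zᵢ(Kᵢ−1)/(1+ψ₁(Kᵢ−1)) = 0.
Check two-phase: ΣzᵢKᵢ = 1.650 > 1 and Σzᵢ/Kᵢ = 1.606 > 1, so g(0) = 0.650 > 0 and g(1) = -0.606 < 0.
Newton iteration, ψ₁⁰ = 0.5:
  ψ₁ = 0.500: g = -0.0091, g' = -0.840 → ψ₁ = 0.489
Converged at ψ₁ = 0.489.
Drum-1 compositions:
  MEK: x = 0.151, y = 0.556
  p-xylene: x = 0.458, y = 0.345
  n-decane: x = 0.391, y = 0.099
Drum-2 feed = drum-1 vapor: z₂ = (0.5556, 0.3452, 0.0992).
Drum 2:
Material balance + equilibrium reduce to Σ zᵢ(Kᵢ−1)/(1+ψ₂(Kᵢ−1)) = 0.
Check two-phase: ΣzᵢKᵢ = 1.537 > 1 and Σzᵢ/Kᵢ = 1.514 > 1, so g(0) = 0.537 > 0 and g(1) = -0.514 < 0.
Newton–Raphson from ψ₂ = 0.5:
  ψ₂ = 0.500: g = 0.0895, g' = -0.743 → ψ₂ = 0.621
  ψ₂ = 0.621: g = -0.0024, g' = -0.796 → ψ₂ = 0.617
Converged at ψ₂ = 0.617.
  MEK: x = 0.295, y = 0.717
  p-xylene: x = 0.501, y = 0.249
  n-decane: x = 0.204, y = 0.034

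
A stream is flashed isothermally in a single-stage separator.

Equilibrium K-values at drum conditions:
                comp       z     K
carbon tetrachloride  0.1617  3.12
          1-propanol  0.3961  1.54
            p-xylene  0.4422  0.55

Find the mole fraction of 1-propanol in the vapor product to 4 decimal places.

y_1-propanol = 0.4414

Rachford–Rice: g(ψ) = Σ zᵢ(Kᵢ−1)/(1+ψ(Kᵢ−1)) = 0.
g(0) = ΣzᵢKᵢ − 1 = 0.3577 and g(1) = 1 − Σzᵢ/Kᵢ = -0.1130, so a root lies in (0, 1).
Newton–Raphson from ψ = 0.52:
  ψ = 0.5200: g = 0.07028, g' = -0.3874 → ψ = 0.7014
  ψ = 0.7014: g = 0.00222, g' = -0.3694 → ψ = 0.7074
Converged at ψ = 0.7074.
Compositions from xᵢ = zᵢ/(1+ψ(Kᵢ−1)), yᵢ = Kᵢxᵢ:
  carbon tetrachloride: x = 0.0647, y = 0.2018
  1-propanol: x = 0.2866, y = 0.4414
  p-xylene: x = 0.6487, y = 0.3568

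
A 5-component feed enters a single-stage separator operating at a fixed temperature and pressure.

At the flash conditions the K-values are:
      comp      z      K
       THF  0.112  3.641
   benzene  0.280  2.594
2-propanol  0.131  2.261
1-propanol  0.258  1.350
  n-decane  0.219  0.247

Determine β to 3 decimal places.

Let β = V/F and solve Σ zᵢ(Kᵢ−1)/(1+β(Kᵢ−1)) = 0.
g(0) = ΣzᵢKᵢ − 1 = 0.833 and g(1) = 1 − Σzᵢ/Kᵢ = -0.274, so a root lies in (0, 1).
Newton iteration, β⁰ = 0.5:
  β = 0.500: g = 0.2895, g' = -0.786 → β = 0.868
  β = 0.868: g = -0.0513, g' = -1.300 → β = 0.829
  β = 0.829: g = -0.0030, g' = -1.157 → β = 0.826
Converged at β = 0.826.

β = 0.826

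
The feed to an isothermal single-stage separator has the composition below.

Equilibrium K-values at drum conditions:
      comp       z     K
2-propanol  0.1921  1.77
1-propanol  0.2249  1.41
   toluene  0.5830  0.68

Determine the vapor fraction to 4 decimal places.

Let ψ = V/F and solve Σ zᵢ(Kᵢ−1)/(1+ψ(Kᵢ−1)) = 0.
Check two-phase: ΣzᵢKᵢ = 1.0536 > 1 and Σzᵢ/Kᵢ = 1.1254 > 1, so g(0) = 0.0536 > 0 and g(1) = -0.1254 < 0.
Iterate (Newton) starting at ψ = 0.48:
  ψ = 0.4800: g = -0.03537, g' = -0.1704 → ψ = 0.2725
  ψ = 0.2725: g = 0.00083, g' = -0.1801 → ψ = 0.2771
Converged at ψ = 0.2771.

ψ = 0.2771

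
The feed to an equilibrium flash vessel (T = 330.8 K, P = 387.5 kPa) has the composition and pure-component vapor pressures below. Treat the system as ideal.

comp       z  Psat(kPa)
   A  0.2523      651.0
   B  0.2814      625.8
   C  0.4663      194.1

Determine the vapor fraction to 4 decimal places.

ψ = 0.3468

Raoult's law: Kᵢ = Pᵢˢᵃᵗ/P = Pᵢˢᵃᵗ/387.5.
  K_A = 651.0/387.5 = 1.680000, K_B = 625.8/387.5 = 1.614968, K_C = 194.1/387.5 = 0.500903
Newton iteration, ψ⁰ = 0.5:
  ψ = 0.5000: g = -0.04973, g' = -0.3335 → ψ = 0.3509
  ψ = 0.3509: g = -0.00128, g' = -0.3188 → ψ = 0.3468
Converged at ψ = 0.3468.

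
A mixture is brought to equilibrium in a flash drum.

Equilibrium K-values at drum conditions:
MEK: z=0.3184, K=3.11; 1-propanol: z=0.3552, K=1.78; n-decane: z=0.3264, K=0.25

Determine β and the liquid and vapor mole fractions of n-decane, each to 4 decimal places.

β = 0.6399, x_n-decane = 0.6276, y_n-decane = 0.1569

Let β = V/F and solve Σ zᵢ(Kᵢ−1)/(1+β(Kᵢ−1)) = 0.
Check two-phase: ΣzᵢKᵢ = 1.7041 > 1 and Σzᵢ/Kᵢ = 1.6075 > 1, so g(0) = 0.7041 > 0 and g(1) = -0.6075 < 0.
Newton iteration, β⁰ = 0.36:
  β = 0.3600: g = 0.26278, g' = -0.9341 → β = 0.6413
  β = 0.6413: g = -0.00149, g' = -1.0336 → β = 0.6399
Converged at β = 0.6399.
Compositions from xᵢ = zᵢ/(1+β(Kᵢ−1)), yᵢ = Kᵢxᵢ:
  MEK: x = 0.1355, y = 0.4213
  1-propanol: x = 0.2369, y = 0.4218
  n-decane: x = 0.6276, y = 0.1569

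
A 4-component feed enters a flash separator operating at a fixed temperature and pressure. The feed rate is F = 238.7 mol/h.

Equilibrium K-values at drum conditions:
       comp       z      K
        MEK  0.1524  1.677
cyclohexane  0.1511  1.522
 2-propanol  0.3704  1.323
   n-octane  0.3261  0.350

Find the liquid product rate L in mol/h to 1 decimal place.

Rachford–Rice: g(β) = Σ zᵢ(Kᵢ−1)/(1+β(Kᵢ−1)) = 0.
Check two-phase: ΣzᵢKᵢ = 1.0897 > 1 and Σzᵢ/Kᵢ = 1.4018 > 1, so g(0) = 0.0897 > 0 and g(1) = -0.4018 < 0.
Iterate (Newton) starting at β = 0.54:
  β = 0.5400: g = -0.08765, g' = -0.4176 → β = 0.3301
  β = 0.3301: g = -0.01016, g' = -0.3315 → β = 0.2995
  β = 0.2995: g = -0.00012, g' = -0.3236 → β = 0.2991
Converged at β = 0.2991.
Then V = β·F = 0.2991·238.7 = 71.4 mol/h and L = F − V = 167.3 mol/h.

L = 167.3 mol/h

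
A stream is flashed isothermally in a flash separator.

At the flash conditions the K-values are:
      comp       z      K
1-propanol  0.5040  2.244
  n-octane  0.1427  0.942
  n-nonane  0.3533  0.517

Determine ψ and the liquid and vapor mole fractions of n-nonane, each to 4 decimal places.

Material balance + equilibrium reduce to Σ zᵢ(Kᵢ−1)/(1+ψ(Kᵢ−1)) = 0.
Feasibility: ΣzᵢKᵢ = 1.4481, Σzᵢ/Kᵢ = 1.0595 — both > 1, two phases present.
Iterate (Newton) starting at ψ = 0.5:
  ψ = 0.5000: g = 0.15305, g' = -0.4402 → ψ = 0.8476
  ψ = 0.8476: g = 0.00753, g' = -0.4216 → ψ = 0.8655
  ψ = 0.8655: g = -0.00003, g' = -0.4247 → ψ = 0.8654
Converged at ψ = 0.8654.
Compositions from xᵢ = zᵢ/(1+ψ(Kᵢ−1)), yᵢ = Kᵢxᵢ:
  1-propanol: x = 0.2427, y = 0.5446
  n-octane: x = 0.1502, y = 0.1415
  n-nonane: x = 0.6071, y = 0.3138

ψ = 0.8654, x_n-nonane = 0.6071, y_n-nonane = 0.3138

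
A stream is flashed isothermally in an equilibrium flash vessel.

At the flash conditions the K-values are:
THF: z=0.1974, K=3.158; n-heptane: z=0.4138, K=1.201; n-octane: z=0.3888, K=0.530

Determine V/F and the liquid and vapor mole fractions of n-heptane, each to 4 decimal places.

V/F = 0.6151, x_n-heptane = 0.3683, y_n-heptane = 0.4423

Rachford–Rice: g(V/F) = Σ zᵢ(Kᵢ−1)/(1+V/F(Kᵢ−1)) = 0.
Feasibility: ΣzᵢKᵢ = 1.3264, Σzᵢ/Kᵢ = 1.1406 — both > 1, two phases present.
Newton iteration, V/F⁰ = 0.44:
  V/F = 0.4400: g = 0.06455, g' = -0.3925 → V/F = 0.6045
  V/F = 0.6045: g = 0.00377, g' = -0.3540 → V/F = 0.6151
Converged at V/F = 0.6151.
Compositions from xᵢ = zᵢ/(1+V/F(Kᵢ−1)), yᵢ = Kᵢxᵢ:
  THF: x = 0.0848, y = 0.2678
  n-heptane: x = 0.3683, y = 0.4423
  n-octane: x = 0.5469, y = 0.2899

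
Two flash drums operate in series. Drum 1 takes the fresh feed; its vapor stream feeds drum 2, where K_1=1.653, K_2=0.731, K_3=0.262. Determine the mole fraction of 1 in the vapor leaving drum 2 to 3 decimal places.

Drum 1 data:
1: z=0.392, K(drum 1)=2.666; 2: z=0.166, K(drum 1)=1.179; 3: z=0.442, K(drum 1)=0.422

y_1 (drum 2) = 0.769

Drum 1:
Rachford–Rice: g(ψ₁) = Σ zᵢ(Kᵢ−1)/(1+ψ₁(Kᵢ−1)) = 0.
Feasibility: ΣzᵢKᵢ = 1.427, Σzᵢ/Kᵢ = 1.335 — both > 1, two phases present.
Newton–Raphson from ψ₁ = 0.5:
  ψ₁ = 0.500: g = 0.0242, g' = -0.620 → ψ₁ = 0.539
Converged at ψ₁ = 0.539.
Drum-1 compositions:
  1: x = 0.207, y = 0.551
  2: x = 0.151, y = 0.178
  3: x = 0.642, y = 0.271
Drum-2 feed = drum-1 vapor: z₂ = (0.5505, 0.1785, 0.2710).
Drum 2:
Iterate (Newton) starting at ψ₂ = 0.4:
  ψ₂ = 0.400: g = -0.0525, g' = -0.461 → ψ₂ = 0.286
  ψ₂ = 0.286: g = -0.0026, g' = -0.419 → ψ₂ = 0.280
Converged at ψ₂ = 0.280.
  1: x = 0.465, y = 0.769
  2: x = 0.193, y = 0.141
  3: x = 0.342, y = 0.089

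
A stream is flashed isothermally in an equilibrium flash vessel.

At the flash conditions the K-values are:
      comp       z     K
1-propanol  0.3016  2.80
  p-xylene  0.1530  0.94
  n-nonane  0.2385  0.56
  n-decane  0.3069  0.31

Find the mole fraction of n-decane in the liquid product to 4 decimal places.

Material balance + equilibrium reduce to Σ zᵢ(Kᵢ−1)/(1+ψ(Kᵢ−1)) = 0.
Feasibility: ΣzᵢKᵢ = 1.2170, Σzᵢ/Kᵢ = 1.6864 — both > 1, two phases present.
Newton–Raphson from ψ = 0.5:
  ψ = 0.5000: g = -0.18158, g' = -0.6877 → ψ = 0.2360
  ψ = 0.2360: g = 0.00167, g' = -0.7479 → ψ = 0.2382
Converged at ψ = 0.2382.
Compositions from xᵢ = zᵢ/(1+ψ(Kᵢ−1)), yᵢ = Kᵢxᵢ:
  1-propanol: x = 0.2111, y = 0.5910
  p-xylene: x = 0.1552, y = 0.1459
  n-nonane: x = 0.2664, y = 0.1492
  n-decane: x = 0.3673, y = 0.1139

x_n-decane = 0.3673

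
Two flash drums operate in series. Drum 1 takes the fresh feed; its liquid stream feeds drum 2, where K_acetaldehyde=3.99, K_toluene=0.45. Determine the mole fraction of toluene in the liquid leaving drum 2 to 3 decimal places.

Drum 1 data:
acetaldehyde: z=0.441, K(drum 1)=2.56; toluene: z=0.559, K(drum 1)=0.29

x_toluene (drum 2) = 0.845

Drum 1:
Rachford–Rice: g(ψ₁) = Σ zᵢ(Kᵢ−1)/(1+ψ₁(Kᵢ−1)) = 0.
g(0) = ΣzᵢKᵢ − 1 = 0.291 and g(1) = 1 − Σzᵢ/Kᵢ = -1.100, so a root lies in (0, 1).
Binary case is linear: z₁(K₁−1)(1+ψ₁(K₂−1)) + z₂(K₂−1)(1+ψ₁(K₁−1)) = 0
⇒ ψ₁ = [z₁(K₁−1)+z₂(K₂−1)] / [−(K₁−1)(K₂−1)] = 0.2911/1.1076 = 0.263
Drum-1 compositions:
  acetaldehyde: x = 0.313, y = 0.801
  toluene: x = 0.687, y = 0.199
Drum-2 feed = drum-1 liquid: z₂ = (0.3128, 0.6872).
Drum 2:
Let ψ₂ = V/F and solve Σ zᵢ(Kᵢ−1)/(1+ψ₂(Kᵢ−1)) = 0.
Check two-phase: ΣzᵢKᵢ = 1.557 > 1 and Σzᵢ/Kᵢ = 1.606 > 1, so g(0) = 0.557 > 0 and g(1) = -0.606 < 0.
Newton iteration, ψ₂⁰ = 0.65:
  ψ₂ = 0.650: g = -0.2706, g' = -0.826 → ψ₂ = 0.323
  ψ₂ = 0.323: g = 0.0166, g' = -1.032 → ψ₂ = 0.339
Converged at ψ₂ = 0.339.
  acetaldehyde: x = 0.155, y = 0.620
  toluene: x = 0.845, y = 0.380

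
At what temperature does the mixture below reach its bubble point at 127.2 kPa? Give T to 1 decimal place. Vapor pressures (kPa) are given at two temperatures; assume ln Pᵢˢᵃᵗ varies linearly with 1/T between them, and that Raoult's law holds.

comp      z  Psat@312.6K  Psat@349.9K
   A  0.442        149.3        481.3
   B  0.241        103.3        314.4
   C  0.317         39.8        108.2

T = 318.8 K

Bubble-point temperature: ΣzᵢPᵢˢᵃᵗ(T) = P. Interpolate ln Pᵢˢᵃᵗ = aᵢ + bᵢ/T.
  T = 312.6 K: ΣzᵢPᵢˢᵃᵗ = 103.50 kPa
  T = 349.9 K: ΣzᵢPᵢˢᵃᵗ = 322.80 kPa
  T = 331.2 K: ΣzᵢPᵢˢᵃᵗ = 188.38 kPa
  T = 321.9 K: ΣzᵢPᵢˢᵃᵗ = 140.83 kPa
  T = 317.2 K: ΣzᵢPᵢˢᵃᵗ = 120.80 kPa
  T = 319.5 K: ΣzᵢPᵢˢᵃᵗ = 130.29 kPa
Interpolating between 317.2 K and 319.5 K gives T ≈ 318.8 K.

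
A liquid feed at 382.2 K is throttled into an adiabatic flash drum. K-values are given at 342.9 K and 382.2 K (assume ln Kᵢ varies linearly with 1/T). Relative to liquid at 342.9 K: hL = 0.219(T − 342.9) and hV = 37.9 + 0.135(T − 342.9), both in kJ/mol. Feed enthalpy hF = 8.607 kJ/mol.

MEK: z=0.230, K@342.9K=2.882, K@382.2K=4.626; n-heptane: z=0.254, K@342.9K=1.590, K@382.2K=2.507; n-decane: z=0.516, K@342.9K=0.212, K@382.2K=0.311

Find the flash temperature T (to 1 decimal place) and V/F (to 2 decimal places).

Adiabatic flash: solve Rachford–Rice at each trial T, then check hF = ψ·hV(T) + (1−ψ)·hL(T).
  T = 342.9 K: K = (2.882, 1.590, 0.212), RR gives ψ = 0.164, H_out = 6.233 kJ/mol
  T = 382.2 K: K = (4.626, 2.507, 0.311), RR gives ψ = 0.476, H_out = 25.070 kJ/mol
  T = 362.5 K: K = (3.696, 2.020, 0.259), RR gives ψ = 0.345, H_out = 16.786 kJ/mol
  T = 352.7 K: K = (3.275, 1.798, 0.235), RR gives ψ = 0.264, H_out = 11.929 kJ/mol
  T = 347.8 K: K = (3.075, 1.692, 0.223), RR gives ψ = 0.217, H_out = 9.210 kJ/mol
  T = 345.4 K: K = (2.980, 1.642, 0.218), RR gives ψ = 0.192, H_out = 7.788 kJ/mol
Linear interpolation between T = 345.4 (H_out = 7.788) and T = 347.8 (H_out = 9.210) on hF = 8.607 gives T ≈ 346.8 K, at which ψ = 0.21.

T = 346.8 K, V/F = 0.21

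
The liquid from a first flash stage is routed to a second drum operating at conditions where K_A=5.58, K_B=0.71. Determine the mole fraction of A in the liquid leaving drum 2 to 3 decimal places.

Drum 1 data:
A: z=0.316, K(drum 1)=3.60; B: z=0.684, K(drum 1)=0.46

Drum 1:
Let ψ₁ = V/F and solve Σ zᵢ(Kᵢ−1)/(1+ψ₁(Kᵢ−1)) = 0.
Feasibility: ΣzᵢKᵢ = 1.452, Σzᵢ/Kᵢ = 1.575 — both > 1, two phases present.
Binary case is linear: z₁(K₁−1)(1+ψ₁(K₂−1)) + z₂(K₂−1)(1+ψ₁(K₁−1)) = 0
⇒ ψ₁ = [z₁(K₁−1)+z₂(K₂−1)] / [−(K₁−1)(K₂−1)] = 0.4522/1.4040 = 0.322
Drum-1 compositions:
  A: x = 0.172, y = 0.619
  B: x = 0.828, y = 0.381
Drum-2 feed = drum-1 liquid: z₂ = (0.1720, 0.8280).
Drum 2:
Let ψ₂ = V/F and solve Σ zᵢ(Kᵢ−1)/(1+ψ₂(Kᵢ−1)) = 0.
Feasibility: ΣzᵢKᵢ = 1.548, Σzᵢ/Kᵢ = 1.197 — both > 1, two phases present.
Binary case is linear: z₁(K₁−1)(1+ψ₂(K₂−1)) + z₂(K₂−1)(1+ψ₂(K₁−1)) = 0
⇒ ψ₂ = [z₁(K₁−1)+z₂(K₂−1)] / [−(K₁−1)(K₂−1)] = 0.5475/1.3282 = 0.412
  A: x = 0.060, y = 0.332
  B: x = 0.940, y = 0.668

x_A (drum 2) = 0.060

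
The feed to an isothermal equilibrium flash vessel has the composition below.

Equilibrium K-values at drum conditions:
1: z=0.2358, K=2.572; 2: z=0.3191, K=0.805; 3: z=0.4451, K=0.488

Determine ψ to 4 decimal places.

ψ = 0.1296

Newton–Raphson from ψ = 0.5:
  ψ = 0.5000: g = -0.16771, g' = -0.4084 → ψ = 0.0893
  ψ = 0.0893: g = 0.02290, g' = -0.5887 → ψ = 0.1282
  ψ = 0.1282: g = 0.00078, g' = -0.5500 → ψ = 0.1296
Converged at ψ = 0.1296.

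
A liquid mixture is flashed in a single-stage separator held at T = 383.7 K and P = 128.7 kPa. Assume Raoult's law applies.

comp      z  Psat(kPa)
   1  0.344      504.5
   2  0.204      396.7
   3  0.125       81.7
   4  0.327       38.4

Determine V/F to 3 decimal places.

V/F = 0.692

Raoult's law: Kᵢ = Pᵢˢᵃᵗ/P = Pᵢˢᵃᵗ/128.7.
  K_1 = 504.5/128.7 = 3.91997, K_2 = 396.7/128.7 = 3.08236, K_3 = 81.7/128.7 = 0.63481, K_4 = 38.4/128.7 = 0.29837
Rachford–Rice: g(V/F) = Σ zᵢ(Kᵢ−1)/(1+V/F(Kᵢ−1)) = 0.
g(0) = ΣzᵢKᵢ − 1 = 1.154 and g(1) = 1 − Σzᵢ/Kᵢ = -0.447, so a root lies in (0, 1).
Newton iteration, V/F⁰ = 0.33:
  V/F = 0.330: g = 0.4129, g' = -1.366 → V/F = 0.632
  V/F = 0.632: g = 0.0645, g' = -1.075 → V/F = 0.692
Converged at V/F = 0.692.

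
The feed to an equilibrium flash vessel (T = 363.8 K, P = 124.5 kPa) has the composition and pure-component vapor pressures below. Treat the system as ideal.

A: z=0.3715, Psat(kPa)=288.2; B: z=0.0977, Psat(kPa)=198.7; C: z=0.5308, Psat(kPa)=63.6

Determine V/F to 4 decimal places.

V/F = 0.4913

Raoult's law: Kᵢ = Pᵢˢᵃᵗ/P = Pᵢˢᵃᵗ/124.5.
  K_A = 288.2/124.5 = 2.314859, K_B = 198.7/124.5 = 1.595984, K_C = 63.6/124.5 = 0.510843
Material balance + equilibrium reduce to Σ zᵢ(Kᵢ−1)/(1+V/F(Kᵢ−1)) = 0.
Check two-phase: ΣzᵢKᵢ = 1.2871 > 1 and Σzᵢ/Kᵢ = 1.2608 > 1, so g(0) = 0.2871 > 0 and g(1) = -0.2608 < 0.
Iterate (Newton) starting at V/F = 0.61:
  V/F = 0.6100: g = -0.05630, g' = -0.4744 → V/F = 0.4913
Converged at V/F = 0.4913.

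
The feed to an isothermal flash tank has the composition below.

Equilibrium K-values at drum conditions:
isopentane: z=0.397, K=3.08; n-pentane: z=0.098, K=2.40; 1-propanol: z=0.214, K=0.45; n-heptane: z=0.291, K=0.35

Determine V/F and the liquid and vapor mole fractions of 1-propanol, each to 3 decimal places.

Material balance + equilibrium reduce to Σ zᵢ(Kᵢ−1)/(1+V/F(Kᵢ−1)) = 0.
Feasibility: ΣzᵢKᵢ = 1.656, Σzᵢ/Kᵢ = 1.477 — both > 1, two phases present.
Iterate (Newton) starting at V/F = 0.58:
  V/F = 0.580: g = -0.0265, g' = -0.868 → V/F = 0.549
Converged at V/F = 0.549.
Compositions from xᵢ = zᵢ/(1+V/F(Kᵢ−1)), yᵢ = Kᵢxᵢ:
  isopentane: x = 0.185, y = 0.571
  n-pentane: x = 0.055, y = 0.133
  1-propanol: x = 0.307, y = 0.138
  n-heptane: x = 0.453, y = 0.158

V/F = 0.549, x_1-propanol = 0.307, y_1-propanol = 0.138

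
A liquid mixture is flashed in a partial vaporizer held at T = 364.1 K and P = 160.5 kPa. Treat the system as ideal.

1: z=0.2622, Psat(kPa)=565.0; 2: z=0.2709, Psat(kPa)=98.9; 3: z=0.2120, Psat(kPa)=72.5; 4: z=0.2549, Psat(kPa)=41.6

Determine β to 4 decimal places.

β = 0.1764

Raoult's law: Kᵢ = Pᵢˢᵃᵗ/P = Pᵢˢᵃᵗ/160.5.
  K_1 = 565.0/160.5 = 3.520249, K_2 = 98.9/160.5 = 0.616199, K_3 = 72.5/160.5 = 0.451713, K_4 = 41.6/160.5 = 0.259190
Newton iteration, β⁰ = 0.5:
  β = 0.5000: g = -0.29635, g' = -0.8610 → β = 0.1558
  β = 0.1558: g = 0.02334, g' = -1.1588 → β = 0.1759
  β = 0.1759: g = 0.00052, g' = -1.1083 → β = 0.1764
Converged at β = 0.1764.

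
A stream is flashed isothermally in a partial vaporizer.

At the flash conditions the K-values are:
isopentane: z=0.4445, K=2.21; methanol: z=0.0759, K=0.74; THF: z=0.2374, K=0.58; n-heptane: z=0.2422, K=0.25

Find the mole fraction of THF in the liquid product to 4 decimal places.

x_THF = 0.2768

Rachford–Rice: g(V/F) = Σ zᵢ(Kᵢ−1)/(1+V/F(Kᵢ−1)) = 0.
Check two-phase: ΣzᵢKᵢ = 1.2368 > 1 and Σzᵢ/Kᵢ = 1.6818 > 1, so g(0) = 0.2368 > 0 and g(1) = -0.6818 < 0.
Iterate (Newton) starting at V/F = 0.39:
  V/F = 0.3900: g = -0.03254, g' = -0.6388 → V/F = 0.3391
  V/F = 0.3391: g = -0.00012, g' = -0.6353 → V/F = 0.3389
Converged at V/F = 0.3389.
Compositions from xᵢ = zᵢ/(1+V/F(Kᵢ−1)), yᵢ = Kᵢxᵢ:
  isopentane: x = 0.3152, y = 0.6967
  methanol: x = 0.0832, y = 0.0616
  THF: x = 0.2768, y = 0.1605
  n-heptane: x = 0.3247, y = 0.0812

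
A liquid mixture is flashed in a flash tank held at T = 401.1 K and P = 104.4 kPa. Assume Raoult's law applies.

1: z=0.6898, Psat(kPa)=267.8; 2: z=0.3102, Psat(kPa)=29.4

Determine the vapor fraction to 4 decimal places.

Raoult's law: Kᵢ = Pᵢˢᵃᵗ/P = Pᵢˢᵃᵗ/104.4.
  K_1 = 267.8/104.4 = 2.565134, K_2 = 29.4/104.4 = 0.281609
Material balance + equilibrium reduce to Σ zᵢ(Kᵢ−1)/(1+ψ(Kᵢ−1)) = 0.
g(0) = ΣzᵢKᵢ − 1 = 0.8568 and g(1) = 1 − Σzᵢ/Kᵢ = -0.3704, so a root lies in (0, 1).
Binary case is linear: z₁(K₁−1)(1+ψ(K₂−1)) + z₂(K₂−1)(1+ψ(K₁−1)) = 0
⇒ ψ = [z₁(K₁−1)+z₂(K₂−1)] / [−(K₁−1)(K₂−1)] = 0.85678/1.12438 = 0.7620

ψ = 0.7620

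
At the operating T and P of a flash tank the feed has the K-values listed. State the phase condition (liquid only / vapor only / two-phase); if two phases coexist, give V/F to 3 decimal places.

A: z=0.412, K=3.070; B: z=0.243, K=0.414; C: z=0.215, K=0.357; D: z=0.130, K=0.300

two-phase, V/F = 0.367

ΣzᵢKᵢ = 1.481; Σzᵢ/Kᵢ = 1.757.
Both exceed 1, so a two-phase solution exists.
Let ψ = V/F and solve Σ zᵢ(Kᵢ−1)/(1+ψ(Kᵢ−1)) = 0.
Newton–Raphson from ψ = 0.5:
  ψ = 0.500: g = -0.1261, g' = -0.937 → ψ = 0.365
  ψ = 0.365: g = 0.0013, g' = -0.974 → ψ = 0.367
Converged at ψ = 0.367.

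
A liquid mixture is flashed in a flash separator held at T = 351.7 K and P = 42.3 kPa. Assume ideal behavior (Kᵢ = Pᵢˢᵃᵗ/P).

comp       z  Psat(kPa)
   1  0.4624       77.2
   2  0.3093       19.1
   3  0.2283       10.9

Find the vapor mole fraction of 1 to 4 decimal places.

y_1 = 0.7913

Raoult's law: Kᵢ = Pᵢˢᵃᵗ/P = Pᵢˢᵃᵗ/42.3.
  K_1 = 77.2/42.3 = 1.825059, K_2 = 19.1/42.3 = 0.451537, K_3 = 10.9/42.3 = 0.257683
Material balance + equilibrium reduce to Σ zᵢ(Kᵢ−1)/(1+ψ(Kᵢ−1)) = 0.
g(0) = ΣzᵢKᵢ − 1 = 0.0424 and g(1) = 1 − Σzᵢ/Kᵢ = -0.8243, so a root lies in (0, 1).
Newton–Raphson from ψ = 0.52:
  ψ = 0.5200: g = -0.24637, g' = -0.6699 → ψ = 0.1522
  ψ = 0.1522: g = -0.03723, g' = -0.5191 → ψ = 0.0805
  ψ = 0.0805: g = 0.00001, g' = -0.5209 → ψ = 0.0806
Converged at ψ = 0.0806.
Compositions from xᵢ = zᵢ/(1+ψ(Kᵢ−1)), yᵢ = Kᵢxᵢ:
  1: x = 0.4336, y = 0.7913
  2: x = 0.3236, y = 0.1461
  3: x = 0.2428, y = 0.0626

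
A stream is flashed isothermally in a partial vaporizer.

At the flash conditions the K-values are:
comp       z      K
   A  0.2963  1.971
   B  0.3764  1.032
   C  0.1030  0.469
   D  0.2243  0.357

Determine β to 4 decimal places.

Rachford–Rice: g(β) = Σ zᵢ(Kᵢ−1)/(1+β(Kᵢ−1)) = 0.
g(0) = ΣzᵢKᵢ − 1 = 0.1008 and g(1) = 1 − Σzᵢ/Kᵢ = -0.3630, so a root lies in (0, 1).
Newton–Raphson from β = 0.5:
  β = 0.5000: g = -0.08150, g' = -0.3822 → β = 0.2868
  β = 0.2868: g = -0.00438, g' = -0.3511 → β = 0.2743
Converged at β = 0.2743.

β = 0.2743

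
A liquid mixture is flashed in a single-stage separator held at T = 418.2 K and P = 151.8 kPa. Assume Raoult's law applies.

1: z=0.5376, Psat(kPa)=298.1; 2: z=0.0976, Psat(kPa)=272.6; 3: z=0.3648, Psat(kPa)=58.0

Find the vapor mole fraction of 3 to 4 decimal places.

Raoult's law: Kᵢ = Pᵢˢᵃᵗ/P = Pᵢˢᵃᵗ/151.8.
  K_1 = 298.1/151.8 = 1.963768, K_2 = 272.6/151.8 = 1.795784, K_3 = 58.0/151.8 = 0.382082
Let ψ = V/F and solve Σ zᵢ(Kᵢ−1)/(1+ψ(Kᵢ−1)) = 0.
g(0) = ΣzᵢKᵢ − 1 = 0.3704 and g(1) = 1 − Σzᵢ/Kᵢ = -0.2829, so a root lies in (0, 1).
Newton–Raphson from ψ = 0.59:
  ψ = 0.5900: g = 0.02841, g' = -0.5765 → ψ = 0.6393
  ψ = 0.6393: g = -0.00053, g' = -0.5989 → ψ = 0.6384
Converged at ψ = 0.6384.
Compositions from xᵢ = zᵢ/(1+ψ(Kᵢ−1)), yᵢ = Kᵢxᵢ:
  1: x = 0.3328, y = 0.6536
  2: x = 0.0647, y = 0.1162
  3: x = 0.6025, y = 0.2302

y_3 = 0.2302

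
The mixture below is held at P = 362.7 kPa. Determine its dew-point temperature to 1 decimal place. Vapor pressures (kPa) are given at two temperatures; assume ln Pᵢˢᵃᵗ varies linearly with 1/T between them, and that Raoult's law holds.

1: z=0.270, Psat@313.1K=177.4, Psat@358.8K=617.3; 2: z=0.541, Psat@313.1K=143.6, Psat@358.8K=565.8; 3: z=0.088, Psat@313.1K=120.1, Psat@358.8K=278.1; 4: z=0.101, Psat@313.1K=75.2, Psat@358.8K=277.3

T = 347.3 K

Dew-point temperature: Σzᵢ·P/Pᵢˢᵃᵗ(T) = 1. Interpolate ln Pᵢˢᵃᵗ = aᵢ + bᵢ/T.
  T = 313.1 K: ΣzᵢP/Pᵢˢᵃᵗ = 2.6714
  T = 358.8 K: ΣzᵢP/Pᵢˢᵃᵗ = 0.7523
  T = 336.0 K: ΣzᵢP/Pᵢˢᵃᵗ = 1.3512
  T = 347.4 K: ΣzᵢP/Pᵢˢᵃᵗ = 0.9978
  T = 341.7 K: ΣzᵢP/Pᵢˢᵃᵗ = 1.1579
  T = 344.5 K: ΣzᵢP/Pᵢˢᵃᵗ = 1.0756
Interpolating between 344.5 K and 347.4 K gives T ≈ 347.3 K.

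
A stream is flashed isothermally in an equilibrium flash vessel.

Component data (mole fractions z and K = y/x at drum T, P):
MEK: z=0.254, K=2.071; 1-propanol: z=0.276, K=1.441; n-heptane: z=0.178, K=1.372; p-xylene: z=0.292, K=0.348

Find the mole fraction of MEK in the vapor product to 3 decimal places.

y_MEK = 0.319

Material balance + equilibrium reduce to Σ zᵢ(Kᵢ−1)/(1+ψ(Kᵢ−1)) = 0.
Check two-phase: ΣzᵢKᵢ = 1.270 > 1 and Σzᵢ/Kᵢ = 1.283 > 1, so g(0) = 0.270 > 0 and g(1) = -0.283 < 0.
Newton iteration, ψ⁰ = 0.61:
  ψ = 0.610: g = -0.0017, g' = -0.498 → ψ = 0.607
Converged at ψ = 0.607.
Compositions from xᵢ = zᵢ/(1+ψ(Kᵢ−1)), yᵢ = Kᵢxᵢ:
  MEK: x = 0.154, y = 0.319
  1-propanol: x = 0.218, y = 0.314
  n-heptane: x = 0.145, y = 0.199
  p-xylene: x = 0.483, y = 0.168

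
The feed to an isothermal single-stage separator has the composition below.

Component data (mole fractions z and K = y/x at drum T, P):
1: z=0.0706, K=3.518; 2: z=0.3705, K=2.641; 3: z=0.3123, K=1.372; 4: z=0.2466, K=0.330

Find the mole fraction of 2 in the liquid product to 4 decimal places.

x_2 = 0.1529

Newton iteration, ψ⁰ = 0.67:
  ψ = 0.6700: g = 0.14894, g' = -0.6805 → ψ = 0.8889
  ψ = 0.8889: g = -0.01901, g' = -0.9088 → ψ = 0.8680
  ψ = 0.8680: g = -0.00041, g' = -0.8707 → ψ = 0.8675
Converged at ψ = 0.8675.
Compositions from xᵢ = zᵢ/(1+ψ(Kᵢ−1)), yᵢ = Kᵢxᵢ:
  1: x = 0.0222, y = 0.0780
  2: x = 0.1529, y = 0.4037
  3: x = 0.2361, y = 0.3239
  4: x = 0.5888, y = 0.1943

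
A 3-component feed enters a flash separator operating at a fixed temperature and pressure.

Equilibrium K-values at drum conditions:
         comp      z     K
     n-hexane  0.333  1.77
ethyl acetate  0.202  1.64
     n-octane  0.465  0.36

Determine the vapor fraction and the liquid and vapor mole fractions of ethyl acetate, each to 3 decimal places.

Let ψ = V/F and solve Σ zᵢ(Kᵢ−1)/(1+ψ(Kᵢ−1)) = 0.
Check two-phase: ΣzᵢKᵢ = 1.088 > 1 and Σzᵢ/Kᵢ = 1.603 > 1, so g(0) = 0.088 > 0 and g(1) = -0.603 < 0.
Iterate (Newton) starting at ψ = 0.65:
  ψ = 0.650: g = -0.2474, g' = -0.687 → ψ = 0.290
  ψ = 0.290: g = -0.0468, g' = -0.478 → ψ = 0.192
  ψ = 0.192: g = -0.0008, g' = -0.463 → ψ = 0.190
Converged at ψ = 0.190.
Compositions from xᵢ = zᵢ/(1+ψ(Kᵢ−1)), yᵢ = Kᵢxᵢ:
  n-hexane: x = 0.290, y = 0.514
  ethyl acetate: x = 0.180, y = 0.295
  n-octane: x = 0.529, y = 0.191

ψ = 0.190, x_ethyl acetate = 0.180, y_ethyl acetate = 0.295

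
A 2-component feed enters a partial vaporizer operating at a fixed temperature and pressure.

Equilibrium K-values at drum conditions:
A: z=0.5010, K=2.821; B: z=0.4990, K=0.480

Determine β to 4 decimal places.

Material balance + equilibrium reduce to Σ zᵢ(Kᵢ−1)/(1+β(Kᵢ−1)) = 0.
Feasibility: ΣzᵢKᵢ = 1.6528, Σzᵢ/Kᵢ = 1.2172 — both > 1, two phases present.
Iterate (Newton) starting at β = 0.66:
  β = 0.6600: g = 0.01927, g' = -0.6555 → β = 0.6894
Converged at β = 0.6894.

β = 0.6894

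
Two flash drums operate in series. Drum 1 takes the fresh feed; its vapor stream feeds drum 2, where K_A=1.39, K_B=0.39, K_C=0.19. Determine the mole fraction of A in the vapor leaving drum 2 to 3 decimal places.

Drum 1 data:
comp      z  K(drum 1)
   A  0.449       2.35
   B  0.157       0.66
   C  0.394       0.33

Drum 1:
Rachford–Rice: g(ψ₁) = Σ zᵢ(Kᵢ−1)/(1+ψ₁(Kᵢ−1)) = 0.
Check two-phase: ΣzᵢKᵢ = 1.289 > 1 and Σzᵢ/Kᵢ = 1.623 > 1, so g(0) = 0.289 > 0 and g(1) = -0.623 < 0.
Newton iteration, ψ₁⁰ = 0.5:
  ψ₁ = 0.500: g = -0.0994, g' = -0.718 → ψ₁ = 0.362
  ψ₁ = 0.362: g = -0.0019, g' = -0.701 → ψ₁ = 0.359
Converged at ψ₁ = 0.359.
Drum-1 compositions:
  A: x = 0.302, y = 0.711
  B: x = 0.179, y = 0.118
  C: x = 0.519, y = 0.171
Drum-2 feed = drum-1 vapor: z₂ = (0.7108, 0.1180, 0.1712).
Drum 2:
Newton iteration, ψ₂⁰ = 0.5:
  ψ₂ = 0.500: g = -0.1046, g' = -0.484 → ψ₂ = 0.284
  ψ₂ = 0.284: g = -0.0175, g' = -0.341 → ψ₂ = 0.232
  ψ₂ = 0.232: g = -0.0005, g' = -0.321 → ψ₂ = 0.231
Converged at ψ₂ = 0.231.
  A: x = 0.652, y = 0.906
  B: x = 0.137, y = 0.054
  C: x = 0.211, y = 0.040

y_A (drum 2) = 0.906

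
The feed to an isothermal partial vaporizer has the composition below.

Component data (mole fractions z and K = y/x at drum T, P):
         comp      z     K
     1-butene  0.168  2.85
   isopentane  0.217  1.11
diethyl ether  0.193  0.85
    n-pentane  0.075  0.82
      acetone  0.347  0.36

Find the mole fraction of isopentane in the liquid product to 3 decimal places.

x_isopentane = 0.214

Let β = V/F and solve Σ zᵢ(Kᵢ−1)/(1+β(Kᵢ−1)) = 0.
Feasibility: ΣzᵢKᵢ = 1.070, Σzᵢ/Kᵢ = 1.537 — both > 1, two phases present.
Newton iteration, β⁰ = 0.5:
  β = 0.500: g = -0.1886, g' = -0.473 → β = 0.101
  β = 0.101: g = 0.0048, g' = -0.580 → β = 0.109
  β = 0.109: g = 0.0000, g' = -0.572 → β = 0.110
Converged at β = 0.110.
Compositions from xᵢ = zᵢ/(1+β(Kᵢ−1)), yᵢ = Kᵢxᵢ:
  1-butene: x = 0.140, y = 0.398
  isopentane: x = 0.214, y = 0.238
  diethyl ether: x = 0.196, y = 0.167
  n-pentane: x = 0.077, y = 0.063
  acetone: x = 0.373, y = 0.134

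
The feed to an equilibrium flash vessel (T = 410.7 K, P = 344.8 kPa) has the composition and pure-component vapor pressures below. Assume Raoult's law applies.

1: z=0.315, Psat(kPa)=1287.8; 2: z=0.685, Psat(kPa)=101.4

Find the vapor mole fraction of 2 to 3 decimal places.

Raoult's law: Kᵢ = Pᵢˢᵃᵗ/P = Pᵢˢᵃᵗ/344.8.
  K_1 = 1287.8/344.8 = 3.73492, K_2 = 101.4/344.8 = 0.29408
Material balance + equilibrium reduce to Σ zᵢ(Kᵢ−1)/(1+β(Kᵢ−1)) = 0.
g(0) = ΣzᵢKᵢ − 1 = 0.378 and g(1) = 1 − Σzᵢ/Kᵢ = -1.414, so a root lies in (0, 1).
Iterate (Newton) starting at β = 0.36:
  β = 0.360: g = -0.2142, g' = -1.212 → β = 0.183
  β = 0.183: g = 0.0185, g' = -1.496 → β = 0.196
Converged at β = 0.196.
Compositions from xᵢ = zᵢ/(1+β(Kᵢ−1)), yᵢ = Kᵢxᵢ:
  1: x = 0.205, y = 0.766
  2: x = 0.795, y = 0.234

y_2 = 0.234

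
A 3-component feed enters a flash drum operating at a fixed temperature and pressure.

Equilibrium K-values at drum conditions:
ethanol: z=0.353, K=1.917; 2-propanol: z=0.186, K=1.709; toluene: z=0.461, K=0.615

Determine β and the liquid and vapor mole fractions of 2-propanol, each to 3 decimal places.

β = 0.851, x_2-propanol = 0.116, y_2-propanol = 0.198

Let β = V/F and solve Σ zᵢ(Kᵢ−1)/(1+β(Kᵢ−1)) = 0.
Check two-phase: ΣzᵢKᵢ = 1.278 > 1 and Σzᵢ/Kᵢ = 1.043 > 1, so g(0) = 0.278 > 0 and g(1) = -0.043 < 0.
Iterate (Newton) starting at β = 0.5:
  β = 0.500: g = 0.0995, g' = -0.295 → β = 0.837
  β = 0.837: g = 0.0040, g' = -0.281 → β = 0.851
Converged at β = 0.851.
Compositions from xᵢ = zᵢ/(1+β(Kᵢ−1)), yᵢ = Kᵢxᵢ:
  ethanol: x = 0.198, y = 0.380
  2-propanol: x = 0.116, y = 0.198
  toluene: x = 0.686, y = 0.422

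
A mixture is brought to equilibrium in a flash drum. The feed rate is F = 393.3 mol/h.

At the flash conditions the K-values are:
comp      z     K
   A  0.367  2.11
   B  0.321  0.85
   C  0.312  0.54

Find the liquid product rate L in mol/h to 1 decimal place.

Rachford–Rice: g(β) = Σ zᵢ(Kᵢ−1)/(1+β(Kᵢ−1)) = 0.
Check two-phase: ΣzᵢKᵢ = 1.216 > 1 and Σzᵢ/Kᵢ = 1.129 > 1, so g(0) = 0.216 > 0 and g(1) = -0.129 < 0.
Iterate (Newton) starting at β = 0.61:
  β = 0.610: g = -0.0096, g' = -0.297 → β = 0.578
Converged at β = 0.578.
Then V = β·F = 0.5778·393.3 = 227.2 mol/h and L = F − V = 166.1 mol/h.

L = 166.1 mol/h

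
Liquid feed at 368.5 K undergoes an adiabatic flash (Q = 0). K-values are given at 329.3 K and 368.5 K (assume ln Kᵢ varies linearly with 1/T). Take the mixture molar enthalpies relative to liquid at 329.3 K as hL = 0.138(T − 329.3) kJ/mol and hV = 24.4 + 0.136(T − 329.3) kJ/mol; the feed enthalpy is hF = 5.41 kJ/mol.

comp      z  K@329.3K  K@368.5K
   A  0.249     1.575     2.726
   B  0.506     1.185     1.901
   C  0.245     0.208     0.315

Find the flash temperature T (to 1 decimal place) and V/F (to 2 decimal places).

T = 330.5 K, V/F = 0.21

Adiabatic flash: solve Rachford–Rice at each trial T, then check hF = ψ·hV(T) + (1−ψ)·hL(T).
  T = 329.3 K: K = (1.575, 1.185, 0.208), RR gives ψ = 0.159, H_out = 3.890 kJ/mol
  T = 368.5 K: K = (2.726, 1.901, 0.315), RR gives ψ = 0.882, H_out = 26.872 kJ/mol
  T = 348.9 K: K = (2.104, 1.521, 0.259), RR gives ψ = 0.660, H_out = 18.778 kJ/mol
  T = 339.1 K: K = (1.828, 1.347, 0.233), RR gives ψ = 0.481, H_out = 13.089 kJ/mol
  T = 334.2 K: K = (1.699, 1.265, 0.220), RR gives ψ = 0.349, H_out = 9.191 kJ/mol
  T = 331.8 K: K = (1.637, 1.225, 0.214), RR gives ψ = 0.266, H_out = 6.826 kJ/mol
  T = 330.6 K: K = (1.607, 1.206, 0.211), RR gives ψ = 0.218, H_out = 5.486 kJ/mol
Linear interpolation between T = 329.3 (H_out = 3.890) and T = 330.6 (H_out = 5.486) on hF = 5.41 gives T ≈ 330.5 K, at which ψ = 0.21.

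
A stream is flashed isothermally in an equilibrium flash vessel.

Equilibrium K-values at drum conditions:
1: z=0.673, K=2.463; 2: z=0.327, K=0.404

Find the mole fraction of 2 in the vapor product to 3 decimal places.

Binary case is linear: z₁(K₁−1)(1+ψ(K₂−1)) + z₂(K₂−1)(1+ψ(K₁−1)) = 0
⇒ ψ = [z₁(K₁−1)+z₂(K₂−1)] / [−(K₁−1)(K₂−1)] = 0.7897/0.8719 = 0.906
Compositions from xᵢ = zᵢ/(1+ψ(Kᵢ−1)), yᵢ = Kᵢxᵢ:
  1: x = 0.289, y = 0.713
  2: x = 0.711, y = 0.287

y_2 = 0.287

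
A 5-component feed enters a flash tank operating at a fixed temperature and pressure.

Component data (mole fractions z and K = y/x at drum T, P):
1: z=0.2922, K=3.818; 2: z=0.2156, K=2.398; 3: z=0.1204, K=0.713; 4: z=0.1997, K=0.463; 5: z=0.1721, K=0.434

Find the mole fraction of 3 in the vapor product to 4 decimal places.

y_3 = 0.1105

Material balance + equilibrium reduce to Σ zᵢ(Kᵢ−1)/(1+β(Kᵢ−1)) = 0.
g(0) = ΣzᵢKᵢ − 1 = 0.8856 and g(1) = 1 − Σzᵢ/Kᵢ = -0.1632, so a root lies in (0, 1).
Newton iteration, β⁰ = 0.5:
  β = 0.5000: g = 0.19641, g' = -0.7742 → β = 0.7537
  β = 0.7537: g = 0.01623, g' = -0.6840 → β = 0.7774
Converged at β = 0.7774.
Compositions from xᵢ = zᵢ/(1+β(Kᵢ−1)), yᵢ = Kᵢxᵢ:
  1: x = 0.0916, y = 0.3497
  2: x = 0.1033, y = 0.2478
  3: x = 0.1550, y = 0.1105
  4: x = 0.3428, y = 0.1587
  5: x = 0.3073, y = 0.1334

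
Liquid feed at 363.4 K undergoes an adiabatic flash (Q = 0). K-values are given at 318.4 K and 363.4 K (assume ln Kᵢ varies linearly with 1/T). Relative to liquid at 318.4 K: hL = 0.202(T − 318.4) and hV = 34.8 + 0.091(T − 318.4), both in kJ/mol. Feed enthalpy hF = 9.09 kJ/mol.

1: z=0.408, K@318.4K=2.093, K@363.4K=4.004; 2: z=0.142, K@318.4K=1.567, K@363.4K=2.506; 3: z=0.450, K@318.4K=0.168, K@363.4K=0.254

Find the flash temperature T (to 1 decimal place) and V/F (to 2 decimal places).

T = 322.2 K, V/F = 0.24

Adiabatic flash: solve Rachford–Rice at each trial T, then check hF = ψ·hV(T) + (1−ψ)·hL(T).
  T = 318.4 K: K = (2.093, 1.567, 0.168), RR gives ψ = 0.187, H_out = 6.494 kJ/mol
  T = 363.4 K: K = (4.004, 2.506, 0.254), RR gives ψ = 0.557, H_out = 25.701 kJ/mol
  T = 340.9 K: K = (2.958, 2.013, 0.209), RR gives ψ = 0.426, H_out = 18.293 kJ/mol
  T = 329.6 K: K = (2.501, 1.782, 0.188), RR gives ψ = 0.329, H_out = 13.297 kJ/mol
  T = 324.0 K: K = (2.291, 1.673, 0.178), RR gives ψ = 0.266, H_out = 10.215 kJ/mol
  T = 321.2 K: K = (2.191, 1.620, 0.173), RR gives ψ = 0.229, H_out = 8.451 kJ/mol
  T = 322.6 K: K = (2.241, 1.646, 0.175), RR gives ψ = 0.248, H_out = 9.355 kJ/mol
Linear interpolation between T = 321.2 (H_out = 8.451) and T = 322.6 (H_out = 9.355) on hF = 9.09 gives T ≈ 322.2 K, at which ψ = 0.24.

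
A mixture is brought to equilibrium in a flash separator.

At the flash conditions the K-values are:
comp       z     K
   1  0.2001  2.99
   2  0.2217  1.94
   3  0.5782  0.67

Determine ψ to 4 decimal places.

Iterate (Newton) starting at ψ = 0.5:
  ψ = 0.5000: g = 0.11286, g' = -0.3801 → ψ = 0.7969
  ψ = 0.7969: g = 0.01424, g' = -0.2985 → ψ = 0.8447
  ψ = 0.8447: g = 0.00016, g' = -0.2922 → ψ = 0.8452
Converged at ψ = 0.8452.

ψ = 0.8452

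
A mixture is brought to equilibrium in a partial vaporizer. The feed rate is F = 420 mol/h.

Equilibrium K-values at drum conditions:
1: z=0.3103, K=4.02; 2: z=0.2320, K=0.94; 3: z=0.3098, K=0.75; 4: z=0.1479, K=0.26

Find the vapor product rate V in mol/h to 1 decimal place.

Material balance + equilibrium reduce to Σ zᵢ(Kᵢ−1)/(1+ψ(Kᵢ−1)) = 0.
Feasibility: ΣzᵢKᵢ = 1.7363, Σzᵢ/Kᵢ = 1.3059 — both > 1, two phases present.
Newton iteration, ψ⁰ = 0.7:
  ψ = 0.7000: g = -0.03454, g' = -0.6698 → ψ = 0.6484
  ψ = 0.6484: g = -0.00055, g' = -0.6512 → ψ = 0.6476
Converged at ψ = 0.6476.
Then V = ψ·F = 0.6476·420 = 272.0 mol/h and L = F − V = 148.0 mol/h.

V = 272.0 mol/h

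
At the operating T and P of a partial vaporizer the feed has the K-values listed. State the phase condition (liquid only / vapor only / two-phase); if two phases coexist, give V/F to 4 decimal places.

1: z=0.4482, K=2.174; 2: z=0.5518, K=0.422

two-phase, V/F = 0.3054

ΣzᵢKᵢ = 1.2072; Σzᵢ/Kᵢ = 1.5137.
Both exceed 1, so a two-phase solution exists.
Material balance + equilibrium reduce to Σ zᵢ(Kᵢ−1)/(1+ψ(Kᵢ−1)) = 0.
Binary case is linear: z₁(K₁−1)(1+ψ(K₂−1)) + z₂(K₂−1)(1+ψ(K₁−1)) = 0
⇒ ψ = [z₁(K₁−1)+z₂(K₂−1)] / [−(K₁−1)(K₂−1)] = 0.20725/0.67857 = 0.3054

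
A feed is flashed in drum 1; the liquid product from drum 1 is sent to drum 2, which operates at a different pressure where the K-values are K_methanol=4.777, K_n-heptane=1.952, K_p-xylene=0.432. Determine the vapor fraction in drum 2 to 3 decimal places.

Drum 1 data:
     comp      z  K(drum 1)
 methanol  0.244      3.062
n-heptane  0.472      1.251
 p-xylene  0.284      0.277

V/F (drum 2) = 0.567

Drum 1:
Material balance + equilibrium reduce to Σ zᵢ(Kᵢ−1)/(1+ψ₁(Kᵢ−1)) = 0.
g(0) = ΣzᵢKᵢ − 1 = 0.416 and g(1) = 1 − Σzᵢ/Kᵢ = -0.482, so a root lies in (0, 1).
Newton iteration, ψ₁⁰ = 0.5:
  ψ₁ = 0.500: g = 0.0314, g' = -0.639 → ψ₁ = 0.549
  ψ₁ = 0.549: g = -0.0005, g' = -0.659 → ψ₁ = 0.548
Converged at ψ₁ = 0.548.
Drum-1 compositions:
  methanol: x = 0.115, y = 0.351
  n-heptane: x = 0.415, y = 0.519
  p-xylene: x = 0.471, y = 0.130
Drum-2 feed = drum-1 liquid: z₂ = (0.1145, 0.4149, 0.4706).
Drum 2:
Let ψ₂ = V/F and solve Σ zᵢ(Kᵢ−1)/(1+ψ₂(Kᵢ−1)) = 0.
g(0) = ΣzᵢKᵢ − 1 = 0.560 and g(1) = 1 − Σzᵢ/Kᵢ = -0.326, so a root lies in (0, 1).
Iterate (Newton) starting at ψ₂ = 0.5:
  ψ₂ = 0.500: g = 0.0440, g' = -0.665 → ψ₂ = 0.566
  ψ₂ = 0.566: g = 0.0004, g' = -0.654 → ψ₂ = 0.567
Converged at ψ₂ = 0.567.
  methanol: x = 0.036, y = 0.174
  n-heptane: x = 0.269, y = 0.526
  p-xylene: x = 0.694, y = 0.300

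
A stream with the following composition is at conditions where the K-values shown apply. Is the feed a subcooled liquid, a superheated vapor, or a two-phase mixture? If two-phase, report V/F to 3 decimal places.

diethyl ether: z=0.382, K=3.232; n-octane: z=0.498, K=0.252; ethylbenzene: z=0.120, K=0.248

ΣzᵢKᵢ = 1.390; Σzᵢ/Kᵢ = 2.578.
Both exceed 1, so a two-phase solution exists.
Let ψ = V/F and solve Σ zᵢ(Kᵢ−1)/(1+ψ(Kᵢ−1)) = 0.
Newton iteration, ψ⁰ = 0.31:
  ψ = 0.310: g = -0.0987, g' = -1.252 → ψ = 0.231
  ψ = 0.231: g = 0.0028, g' = -1.335 → ψ = 0.233
Converged at ψ = 0.233.

two-phase, V/F = 0.233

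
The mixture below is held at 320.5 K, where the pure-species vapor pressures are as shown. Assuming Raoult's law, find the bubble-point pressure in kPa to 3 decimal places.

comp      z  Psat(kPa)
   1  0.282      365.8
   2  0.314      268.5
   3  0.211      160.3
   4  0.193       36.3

At the bubble point ψ → 0, so ΣzᵢKᵢ = 1 with Kᵢ = Pᵢˢᵃᵗ/P ⇒ P = ΣzᵢPᵢˢᵃᵗ.
P = 0.282·365.8 + 0.314·268.5 + 0.211·160.3 + 0.193·36.3 = 228.294 kPa

Pbub = 228.294 kPa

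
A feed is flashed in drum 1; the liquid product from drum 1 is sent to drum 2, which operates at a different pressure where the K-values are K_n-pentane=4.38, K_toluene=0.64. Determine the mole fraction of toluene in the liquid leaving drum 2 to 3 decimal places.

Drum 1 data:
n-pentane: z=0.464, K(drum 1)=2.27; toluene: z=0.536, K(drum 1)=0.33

x_toluene (drum 2) = 0.904

Drum 1:
Let ψ₁ = V/F and solve Σ zᵢ(Kᵢ−1)/(1+ψ₁(Kᵢ−1)) = 0.
Feasibility: ΣzᵢKᵢ = 1.230, Σzᵢ/Kᵢ = 1.829 — both > 1, two phases present.
Binary case is linear: z₁(K₁−1)(1+ψ₁(K₂−1)) + z₂(K₂−1)(1+ψ₁(K₁−1)) = 0
⇒ ψ₁ = [z₁(K₁−1)+z₂(K₂−1)] / [−(K₁−1)(K₂−1)] = 0.2302/0.8509 = 0.270
Drum-1 compositions:
  n-pentane: x = 0.345, y = 0.784
  toluene: x = 0.655, y = 0.216
Drum-2 feed = drum-1 liquid: z₂ = (0.3454, 0.6546).
Drum 2:
Binary case is linear: z₁(K₁−1)(1+ψ₂(K₂−1)) + z₂(K₂−1)(1+ψ₂(K₁−1)) = 0
⇒ ψ₂ = [z₁(K₁−1)+z₂(K₂−1)] / [−(K₁−1)(K₂−1)] = 0.9316/1.2168 = 0.766
  n-pentane: x = 0.096, y = 0.422
  toluene: x = 0.904, y = 0.578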